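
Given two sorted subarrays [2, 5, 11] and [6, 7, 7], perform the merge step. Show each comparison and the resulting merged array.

Merging process:

Compare 2 vs 6: take 2 from left. Merged: [2]
Compare 5 vs 6: take 5 from left. Merged: [2, 5]
Compare 11 vs 6: take 6 from right. Merged: [2, 5, 6]
Compare 11 vs 7: take 7 from right. Merged: [2, 5, 6, 7]
Compare 11 vs 7: take 7 from right. Merged: [2, 5, 6, 7, 7]
Append remaining from left: [11]. Merged: [2, 5, 6, 7, 7, 11]

Final merged array: [2, 5, 6, 7, 7, 11]
Total comparisons: 5

The merged array is [2, 5, 6, 7, 7, 11], requiring 5 comparisons. The merge step runs in O(n) time where n is the total number of elements.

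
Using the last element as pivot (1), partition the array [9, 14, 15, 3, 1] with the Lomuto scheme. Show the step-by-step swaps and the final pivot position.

Lomuto partition with pivot = 1:

Initial array: [9, 14, 15, 3, 1]

arr[0]=9 > 1: no swap
arr[1]=14 > 1: no swap
arr[2]=15 > 1: no swap
arr[3]=3 > 1: no swap

Place pivot at position 0: [1, 14, 15, 3, 9]
Pivot position: 0

After partitioning with pivot 1, the array becomes [1, 14, 15, 3, 9]. The pivot is placed at index 0. All elements to the left of the pivot are <= 1, and all elements to the right are > 1.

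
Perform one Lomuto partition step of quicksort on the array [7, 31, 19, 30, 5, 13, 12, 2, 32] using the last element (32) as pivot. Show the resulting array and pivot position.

Lomuto partition with pivot = 32:

Initial array: [7, 31, 19, 30, 5, 13, 12, 2, 32]

arr[0]=7 <= 32: swap with position 0, array becomes [7, 31, 19, 30, 5, 13, 12, 2, 32]
arr[1]=31 <= 32: swap with position 1, array becomes [7, 31, 19, 30, 5, 13, 12, 2, 32]
arr[2]=19 <= 32: swap with position 2, array becomes [7, 31, 19, 30, 5, 13, 12, 2, 32]
arr[3]=30 <= 32: swap with position 3, array becomes [7, 31, 19, 30, 5, 13, 12, 2, 32]
arr[4]=5 <= 32: swap with position 4, array becomes [7, 31, 19, 30, 5, 13, 12, 2, 32]
arr[5]=13 <= 32: swap with position 5, array becomes [7, 31, 19, 30, 5, 13, 12, 2, 32]
arr[6]=12 <= 32: swap with position 6, array becomes [7, 31, 19, 30, 5, 13, 12, 2, 32]
arr[7]=2 <= 32: swap with position 7, array becomes [7, 31, 19, 30, 5, 13, 12, 2, 32]

Place pivot at position 8: [7, 31, 19, 30, 5, 13, 12, 2, 32]
Pivot position: 8

After partitioning with pivot 32, the array becomes [7, 31, 19, 30, 5, 13, 12, 2, 32]. The pivot is placed at index 8. All elements to the left of the pivot are <= 32, and all elements to the right are > 32.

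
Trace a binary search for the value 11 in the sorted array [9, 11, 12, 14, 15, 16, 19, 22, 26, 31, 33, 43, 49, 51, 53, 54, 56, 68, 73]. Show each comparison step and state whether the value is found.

Binary search for 11 in [9, 11, 12, 14, 15, 16, 19, 22, 26, 31, 33, 43, 49, 51, 53, 54, 56, 68, 73]:

lo=0, hi=18, mid=9, arr[mid]=31 -> 31 > 11, search left half
lo=0, hi=8, mid=4, arr[mid]=15 -> 15 > 11, search left half
lo=0, hi=3, mid=1, arr[mid]=11 -> Found target at index 1!

Binary search finds 11 at index 1 after 3 comparisons. The search repeatedly halves the search space by comparing with the middle element.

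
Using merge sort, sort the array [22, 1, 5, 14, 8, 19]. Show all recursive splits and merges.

Merge sort trace:

Split: [22, 1, 5, 14, 8, 19] -> [22, 1, 5] and [14, 8, 19]
  Split: [22, 1, 5] -> [22] and [1, 5]
    Split: [1, 5] -> [1] and [5]
    Merge: [1] + [5] -> [1, 5]
  Merge: [22] + [1, 5] -> [1, 5, 22]
  Split: [14, 8, 19] -> [14] and [8, 19]
    Split: [8, 19] -> [8] and [19]
    Merge: [8] + [19] -> [8, 19]
  Merge: [14] + [8, 19] -> [8, 14, 19]
Merge: [1, 5, 22] + [8, 14, 19] -> [1, 5, 8, 14, 19, 22]

Final sorted array: [1, 5, 8, 14, 19, 22]

The merge sort proceeds by recursively splitting the array and merging sorted halves.
After all merges, the sorted array is [1, 5, 8, 14, 19, 22].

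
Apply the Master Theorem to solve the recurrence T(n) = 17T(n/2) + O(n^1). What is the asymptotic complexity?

Master Theorem for T(n) = 17T(n/2) + O(n^1):

a = 17, b = 2, c = 1
log_b(a) = log_2(17) = 4.0875

Case 1: c = 1 < log_2(17) = 4.0875
T(n) = O(n^(log_2 17))

For T(n) = 17T(n/2) + O(n^1): log_2(17) = 4.0875. This is Case 1 of the Master Theorem (c < log_b(a), work dominated by leaves), giving O(n^(log_2 17)).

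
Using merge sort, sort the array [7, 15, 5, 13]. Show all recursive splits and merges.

Merge sort trace:

Split: [7, 15, 5, 13] -> [7, 15] and [5, 13]
  Split: [7, 15] -> [7] and [15]
  Merge: [7] + [15] -> [7, 15]
  Split: [5, 13] -> [5] and [13]
  Merge: [5] + [13] -> [5, 13]
Merge: [7, 15] + [5, 13] -> [5, 7, 13, 15]

Final sorted array: [5, 7, 13, 15]

The merge sort proceeds by recursively splitting the array and merging sorted halves.
After all merges, the sorted array is [5, 7, 13, 15].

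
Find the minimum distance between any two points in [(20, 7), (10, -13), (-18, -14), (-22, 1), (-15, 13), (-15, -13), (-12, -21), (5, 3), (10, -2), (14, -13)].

Computing all pairwise distances among 10 points:

d((20, 7), (10, -13)) = 22.3607
d((20, 7), (-18, -14)) = 43.4166
d((20, 7), (-22, 1)) = 42.4264
d((20, 7), (-15, 13)) = 35.5106
d((20, 7), (-15, -13)) = 40.3113
d((20, 7), (-12, -21)) = 42.5206
d((20, 7), (5, 3)) = 15.5242
d((20, 7), (10, -2)) = 13.4536
d((20, 7), (14, -13)) = 20.8806
d((10, -13), (-18, -14)) = 28.0179
d((10, -13), (-22, 1)) = 34.9285
d((10, -13), (-15, 13)) = 36.0694
d((10, -13), (-15, -13)) = 25.0
d((10, -13), (-12, -21)) = 23.4094
d((10, -13), (5, 3)) = 16.7631
d((10, -13), (10, -2)) = 11.0
d((10, -13), (14, -13)) = 4.0
d((-18, -14), (-22, 1)) = 15.5242
d((-18, -14), (-15, 13)) = 27.1662
d((-18, -14), (-15, -13)) = 3.1623 <-- minimum
d((-18, -14), (-12, -21)) = 9.2195
d((-18, -14), (5, 3)) = 28.6007
d((-18, -14), (10, -2)) = 30.4631
d((-18, -14), (14, -13)) = 32.0156
d((-22, 1), (-15, 13)) = 13.8924
d((-22, 1), (-15, -13)) = 15.6525
d((-22, 1), (-12, -21)) = 24.1661
d((-22, 1), (5, 3)) = 27.074
d((-22, 1), (10, -2)) = 32.1403
d((-22, 1), (14, -13)) = 38.6264
d((-15, 13), (-15, -13)) = 26.0
d((-15, 13), (-12, -21)) = 34.1321
d((-15, 13), (5, 3)) = 22.3607
d((-15, 13), (10, -2)) = 29.1548
d((-15, 13), (14, -13)) = 38.9487
d((-15, -13), (-12, -21)) = 8.544
d((-15, -13), (5, 3)) = 25.6125
d((-15, -13), (10, -2)) = 27.313
d((-15, -13), (14, -13)) = 29.0
d((-12, -21), (5, 3)) = 29.4109
d((-12, -21), (10, -2)) = 29.0689
d((-12, -21), (14, -13)) = 27.2029
d((5, 3), (10, -2)) = 7.0711
d((5, 3), (14, -13)) = 18.3576
d((10, -2), (14, -13)) = 11.7047

Closest pair: (-18, -14) and (-15, -13) with distance 3.1623

The closest pair is (-18, -14) and (-15, -13) with Euclidean distance 3.1623. For 10 points, brute-force pairwise comparison is shown above. For large n, the divide-and-conquer algorithm (sort by x, recurse on halves, check the dividing strip) achieves O(n log n).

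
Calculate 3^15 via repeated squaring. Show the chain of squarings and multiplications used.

Computing 3^15 by squaring (build up from 3^1; each line after the first costs one multiplication):

3^1 = 3
3^2 = (3^1)^2 = 3^2 = 9
3^3 = 3 * 3^2 = 3 * 9 = 27
3^6 = (3^3)^2 = 27^2 = 729
3^7 = 3 * 3^6 = 3 * 729 = 2187
3^14 = (3^7)^2 = 2187^2 = 4782969
3^15 = 3 * 3^14 = 3 * 4782969 = 14348907

Result: 14348907
Multiplications needed: 6 (6 lines after 3^1)

3^15 = 14348907. Using exponentiation by squaring, this requires 6 multiplications. The key idea: if the exponent is even, square the half-power; if odd, multiply by the base once.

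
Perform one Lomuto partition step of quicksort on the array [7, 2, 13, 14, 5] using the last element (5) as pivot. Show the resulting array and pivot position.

Lomuto partition with pivot = 5:

Initial array: [7, 2, 13, 14, 5]

arr[0]=7 > 5: no swap
arr[1]=2 <= 5: swap with position 0, array becomes [2, 7, 13, 14, 5]
arr[2]=13 > 5: no swap
arr[3]=14 > 5: no swap

Place pivot at position 1: [2, 5, 13, 14, 7]
Pivot position: 1

After partitioning with pivot 5, the array becomes [2, 5, 13, 14, 7]. The pivot is placed at index 1. All elements to the left of the pivot are <= 5, and all elements to the right are > 5.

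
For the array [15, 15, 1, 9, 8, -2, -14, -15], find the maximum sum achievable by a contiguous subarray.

Using Kadane's algorithm on [15, 15, 1, 9, 8, -2, -14, -15]:

Scanning through the array:
Position 1 (value 15): max_ending_here = 30, max_so_far = 30
Position 2 (value 1): max_ending_here = 31, max_so_far = 31
Position 3 (value 9): max_ending_here = 40, max_so_far = 40
Position 4 (value 8): max_ending_here = 48, max_so_far = 48
Position 5 (value -2): max_ending_here = 46, max_so_far = 48
Position 6 (value -14): max_ending_here = 32, max_so_far = 48
Position 7 (value -15): max_ending_here = 17, max_so_far = 48

Maximum subarray: [15, 15, 1, 9, 8]
Maximum sum: 48

The maximum subarray is [15, 15, 1, 9, 8] with sum 48. This subarray runs from index 0 to index 4.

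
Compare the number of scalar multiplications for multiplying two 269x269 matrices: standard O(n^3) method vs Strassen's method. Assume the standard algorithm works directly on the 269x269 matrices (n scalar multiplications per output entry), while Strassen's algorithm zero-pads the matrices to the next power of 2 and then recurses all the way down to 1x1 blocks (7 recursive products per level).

Matrix multiplication for 269x269 matrices:

Strassen's algorithm requires power-of-2 dimensions. Pad 269x269 to 512x512 (next power of 2).

Standard algorithm: 269^3 = 19465109 multiplications
Strassen's algorithm: 7^(log2(512)) = 7^9 = 40353607 multiplications
Difference: 19465109 - 40353607 = -20888498 (Strassen uses MORE here due to padding overhead — for small or just-over-power-of-2 n, padding can outweigh the per-level savings)

Standard: 19465109 multiplications (269^3). Strassen: 40353607 multiplications (7^9, after padding to 512x512). Strassen reduces 8 recursive multiplications to 7 at each level.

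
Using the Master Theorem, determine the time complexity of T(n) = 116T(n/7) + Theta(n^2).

Master Theorem for T(n) = 116T(n/7) + O(n^2):

a = 116, b = 7, c = 2
log_b(a) = log_7(116) = 2.4429

Case 1: c = 2 < log_7(116) = 2.4429
T(n) = O(n^(log_7 116))

For T(n) = 116T(n/7) + O(n^2): log_7(116) = 2.4429. This is Case 1 of the Master Theorem (c < log_b(a), work dominated by leaves), giving O(n^(log_7 116)).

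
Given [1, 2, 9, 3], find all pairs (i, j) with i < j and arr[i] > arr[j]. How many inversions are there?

Finding inversions in [1, 2, 9, 3]:

(2, 3): arr[2]=9 > arr[3]=3

Total inversions: 1

The array has 1 inversion(s): (2,3). Each pair (i,j) satisfies i < j and arr[i] > arr[j].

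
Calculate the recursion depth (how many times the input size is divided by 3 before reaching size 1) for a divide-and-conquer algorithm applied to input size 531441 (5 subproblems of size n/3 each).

For divide and conquer with division factor 3:

Problem sizes at each level:
Level 0: 531441
Level 1: 177147
Level 2: 59049
Level 3: 19683
Level 4: 6561
Level 5: 2187
Level 6: 729
Level 7: 243
Level 8: 81
Level 9: 27
Level 10: 9
Level 11: 3
Level 12: 1

The root is level 0 and the size-1 base case is level 12 (the tree spans levels 0 through 12, i.e. 13 levels counting the root), so the depth is the number of divisions: log_3(531441) = 12

The recursion tree depth is log_3(531441) = 12. At each level, the problem size is divided by 3, so it takes 12 divisions to reduce to a base case of size 1. The algorithm makes 5 recursive calls at each level.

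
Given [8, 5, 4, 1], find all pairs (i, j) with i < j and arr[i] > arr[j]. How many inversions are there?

Finding inversions in [8, 5, 4, 1]:

(0, 1): arr[0]=8 > arr[1]=5
(0, 2): arr[0]=8 > arr[2]=4
(0, 3): arr[0]=8 > arr[3]=1
(1, 2): arr[1]=5 > arr[2]=4
(1, 3): arr[1]=5 > arr[3]=1
(2, 3): arr[2]=4 > arr[3]=1

Total inversions: 6

The array has 6 inversion(s): (0,1), (0,2), (0,3), (1,2), (1,3), (2,3). Each pair (i,j) satisfies i < j and arr[i] > arr[j].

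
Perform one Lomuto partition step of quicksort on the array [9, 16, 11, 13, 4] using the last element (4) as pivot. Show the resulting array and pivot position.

Lomuto partition with pivot = 4:

Initial array: [9, 16, 11, 13, 4]

arr[0]=9 > 4: no swap
arr[1]=16 > 4: no swap
arr[2]=11 > 4: no swap
arr[3]=13 > 4: no swap

Place pivot at position 0: [4, 16, 11, 13, 9]
Pivot position: 0

After partitioning with pivot 4, the array becomes [4, 16, 11, 13, 9]. The pivot is placed at index 0. All elements to the left of the pivot are <= 4, and all elements to the right are > 4.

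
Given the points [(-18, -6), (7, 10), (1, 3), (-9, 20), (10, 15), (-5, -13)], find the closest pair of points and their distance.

Computing all pairwise distances among 6 points:

d((-18, -6), (7, 10)) = 29.6816
d((-18, -6), (1, 3)) = 21.0238
d((-18, -6), (-9, 20)) = 27.5136
d((-18, -6), (10, 15)) = 35.0
d((-18, -6), (-5, -13)) = 14.7648
d((7, 10), (1, 3)) = 9.2195
d((7, 10), (-9, 20)) = 18.868
d((7, 10), (10, 15)) = 5.831 <-- minimum
d((7, 10), (-5, -13)) = 25.9422
d((1, 3), (-9, 20)) = 19.7231
d((1, 3), (10, 15)) = 15.0
d((1, 3), (-5, -13)) = 17.088
d((-9, 20), (10, 15)) = 19.6469
d((-9, 20), (-5, -13)) = 33.2415
d((10, 15), (-5, -13)) = 31.7648

Closest pair: (7, 10) and (10, 15) with distance 5.831

The closest pair is (7, 10) and (10, 15) with Euclidean distance 5.831. For 6 points, brute-force pairwise comparison is shown above. For large n, the divide-and-conquer algorithm (sort by x, recurse on halves, check the dividing strip) achieves O(n log n).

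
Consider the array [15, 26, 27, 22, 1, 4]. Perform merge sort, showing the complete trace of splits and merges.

Merge sort trace:

Split: [15, 26, 27, 22, 1, 4] -> [15, 26, 27] and [22, 1, 4]
  Split: [15, 26, 27] -> [15] and [26, 27]
    Split: [26, 27] -> [26] and [27]
    Merge: [26] + [27] -> [26, 27]
  Merge: [15] + [26, 27] -> [15, 26, 27]
  Split: [22, 1, 4] -> [22] and [1, 4]
    Split: [1, 4] -> [1] and [4]
    Merge: [1] + [4] -> [1, 4]
  Merge: [22] + [1, 4] -> [1, 4, 22]
Merge: [15, 26, 27] + [1, 4, 22] -> [1, 4, 15, 22, 26, 27]

Final sorted array: [1, 4, 15, 22, 26, 27]

The merge sort proceeds by recursively splitting the array and merging sorted halves.
After all merges, the sorted array is [1, 4, 15, 22, 26, 27].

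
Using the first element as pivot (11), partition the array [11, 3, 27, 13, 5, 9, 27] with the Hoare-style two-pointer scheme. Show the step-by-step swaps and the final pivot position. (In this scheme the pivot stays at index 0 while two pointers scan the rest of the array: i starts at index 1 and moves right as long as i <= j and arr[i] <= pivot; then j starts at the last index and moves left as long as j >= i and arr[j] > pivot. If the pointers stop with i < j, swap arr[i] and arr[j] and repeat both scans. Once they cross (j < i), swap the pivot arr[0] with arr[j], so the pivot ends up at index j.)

Hoare-style two-pointer partition with pivot = 11:

Initial array: [11, 3, 27, 13, 5, 9, 27]

Pointers start at i = 1, j = 6.
i stops at index 2 (arr[2]=27 > 11), j stops at index 5 (arr[5]=9 <= 11): swap arr[2] and arr[5], array becomes [11, 3, 9, 13, 5, 27, 27]
i stops at index 3 (arr[3]=13 > 11), j stops at index 4 (arr[4]=5 <= 11): swap arr[3] and arr[4], array becomes [11, 3, 9, 5, 13, 27, 27]
i ends at 4, j ends at 3: the pointers have crossed (j < i), so scanning stops.

Swap pivot arr[0] with arr[3] to place pivot at position 3: [5, 3, 9, 11, 13, 27, 27]
Pivot position: 3

After partitioning with pivot 11, the array becomes [5, 3, 9, 11, 13, 27, 27]. The pivot is placed at index 3. All elements to the left of the pivot are <= 11, and all elements to the right are > 11.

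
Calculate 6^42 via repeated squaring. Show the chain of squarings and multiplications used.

Computing 6^42 by squaring (build up from 6^1; each line after the first costs one multiplication):

6^1 = 6
6^2 = (6^1)^2 = 6^2 = 36
6^4 = (6^2)^2 = 36^2 = 1296
6^5 = 6 * 6^4 = 6 * 1296 = 7776
6^10 = (6^5)^2 = 7776^2 = 60466176
6^20 = (6^10)^2 = 60466176^2 = 3656158440062976
6^21 = 6 * 6^20 = 6 * 3656158440062976 = 21936950640377856
6^42 = (6^21)^2 = 21936950640377856^2 = 481229803398374426442198455156736

Result: 481229803398374426442198455156736
Multiplications needed: 7 (7 lines after 6^1)

6^42 = 481229803398374426442198455156736. Using exponentiation by squaring, this requires 7 multiplications. The key idea: if the exponent is even, square the half-power; if odd, multiply by the base once.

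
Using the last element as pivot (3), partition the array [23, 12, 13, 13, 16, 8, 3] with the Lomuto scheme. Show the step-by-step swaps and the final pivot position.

Lomuto partition with pivot = 3:

Initial array: [23, 12, 13, 13, 16, 8, 3]

arr[0]=23 > 3: no swap
arr[1]=12 > 3: no swap
arr[2]=13 > 3: no swap
arr[3]=13 > 3: no swap
arr[4]=16 > 3: no swap
arr[5]=8 > 3: no swap

Place pivot at position 0: [3, 12, 13, 13, 16, 8, 23]
Pivot position: 0

After partitioning with pivot 3, the array becomes [3, 12, 13, 13, 16, 8, 23]. The pivot is placed at index 0. All elements to the left of the pivot are <= 3, and all elements to the right are > 3.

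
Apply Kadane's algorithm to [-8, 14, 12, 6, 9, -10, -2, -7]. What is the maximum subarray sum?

Using Kadane's algorithm on [-8, 14, 12, 6, 9, -10, -2, -7]:

Scanning through the array:
Position 1 (value 14): max_ending_here = 14, max_so_far = 14
Position 2 (value 12): max_ending_here = 26, max_so_far = 26
Position 3 (value 6): max_ending_here = 32, max_so_far = 32
Position 4 (value 9): max_ending_here = 41, max_so_far = 41
Position 5 (value -10): max_ending_here = 31, max_so_far = 41
Position 6 (value -2): max_ending_here = 29, max_so_far = 41
Position 7 (value -7): max_ending_here = 22, max_so_far = 41

Maximum subarray: [14, 12, 6, 9]
Maximum sum: 41

The maximum subarray is [14, 12, 6, 9] with sum 41. This subarray runs from index 1 to index 4.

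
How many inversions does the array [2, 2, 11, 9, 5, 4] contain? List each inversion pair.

Finding inversions in [2, 2, 11, 9, 5, 4]:

(2, 3): arr[2]=11 > arr[3]=9
(2, 4): arr[2]=11 > arr[4]=5
(2, 5): arr[2]=11 > arr[5]=4
(3, 4): arr[3]=9 > arr[4]=5
(3, 5): arr[3]=9 > arr[5]=4
(4, 5): arr[4]=5 > arr[5]=4

Total inversions: 6

The array has 6 inversion(s): (2,3), (2,4), (2,5), (3,4), (3,5), (4,5). Each pair (i,j) satisfies i < j and arr[i] > arr[j].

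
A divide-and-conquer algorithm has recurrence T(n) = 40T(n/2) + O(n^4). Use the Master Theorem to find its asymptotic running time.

Master Theorem for T(n) = 40T(n/2) + O(n^4):

a = 40, b = 2, c = 4
log_b(a) = log_2(40) = 5.3219

Case 1: c = 4 < log_2(40) = 5.3219
T(n) = O(n^(log_2 40))

For T(n) = 40T(n/2) + O(n^4): log_2(40) = 5.3219. This is Case 1 of the Master Theorem (c < log_b(a), work dominated by leaves), giving O(n^(log_2 40)).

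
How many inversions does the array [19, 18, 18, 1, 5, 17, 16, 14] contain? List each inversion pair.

Finding inversions in [19, 18, 18, 1, 5, 17, 16, 14]:

(0, 1): arr[0]=19 > arr[1]=18
(0, 2): arr[0]=19 > arr[2]=18
(0, 3): arr[0]=19 > arr[3]=1
(0, 4): arr[0]=19 > arr[4]=5
(0, 5): arr[0]=19 > arr[5]=17
(0, 6): arr[0]=19 > arr[6]=16
(0, 7): arr[0]=19 > arr[7]=14
(1, 3): arr[1]=18 > arr[3]=1
(1, 4): arr[1]=18 > arr[4]=5
(1, 5): arr[1]=18 > arr[5]=17
(1, 6): arr[1]=18 > arr[6]=16
(1, 7): arr[1]=18 > arr[7]=14
(2, 3): arr[2]=18 > arr[3]=1
(2, 4): arr[2]=18 > arr[4]=5
(2, 5): arr[2]=18 > arr[5]=17
(2, 6): arr[2]=18 > arr[6]=16
(2, 7): arr[2]=18 > arr[7]=14
(5, 6): arr[5]=17 > arr[6]=16
(5, 7): arr[5]=17 > arr[7]=14
(6, 7): arr[6]=16 > arr[7]=14

Total inversions: 20

The array has 20 inversion(s): (0,1), (0,2), (0,3), (0,4), (0,5), (0,6), (0,7), (1,3), (1,4), (1,5), (1,6), (1,7), (2,3), (2,4), (2,5), (2,6), (2,7), (5,6), (5,7), (6,7). Each pair (i,j) satisfies i < j and arr[i] > arr[j].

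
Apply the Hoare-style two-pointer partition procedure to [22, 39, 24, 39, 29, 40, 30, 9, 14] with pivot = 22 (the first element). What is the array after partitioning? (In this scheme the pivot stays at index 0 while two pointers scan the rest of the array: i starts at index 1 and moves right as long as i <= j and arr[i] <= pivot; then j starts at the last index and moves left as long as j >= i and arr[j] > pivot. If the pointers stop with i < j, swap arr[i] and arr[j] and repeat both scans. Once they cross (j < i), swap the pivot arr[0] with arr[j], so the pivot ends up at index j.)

Hoare-style two-pointer partition with pivot = 22:

Initial array: [22, 39, 24, 39, 29, 40, 30, 9, 14]

Pointers start at i = 1, j = 8.
i stops at index 1 (arr[1]=39 > 22), j stops at index 8 (arr[8]=14 <= 22): swap arr[1] and arr[8], array becomes [22, 14, 24, 39, 29, 40, 30, 9, 39]
i stops at index 2 (arr[2]=24 > 22), j stops at index 7 (arr[7]=9 <= 22): swap arr[2] and arr[7], array becomes [22, 14, 9, 39, 29, 40, 30, 24, 39]
i ends at 3, j ends at 2: the pointers have crossed (j < i), so scanning stops.

Swap pivot arr[0] with arr[2] to place pivot at position 2: [9, 14, 22, 39, 29, 40, 30, 24, 39]
Pivot position: 2

After partitioning with pivot 22, the array becomes [9, 14, 22, 39, 29, 40, 30, 24, 39]. The pivot is placed at index 2. All elements to the left of the pivot are <= 22, and all elements to the right are > 22.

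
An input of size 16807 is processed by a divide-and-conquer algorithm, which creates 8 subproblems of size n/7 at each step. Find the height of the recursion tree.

For divide and conquer with division factor 7:

Problem sizes at each level:
Level 0: 16807
Level 1: 2401
Level 2: 343
Level 3: 49
Level 4: 7
Level 5: 1

The root is level 0 and the size-1 base case is level 5 (the tree spans levels 0 through 5, i.e. 6 levels counting the root), so the depth is the number of divisions: log_7(16807) = 5

The recursion tree depth is log_7(16807) = 5. At each level, the problem size is divided by 7, so it takes 5 divisions to reduce to a base case of size 1. The algorithm makes 8 recursive calls at each level.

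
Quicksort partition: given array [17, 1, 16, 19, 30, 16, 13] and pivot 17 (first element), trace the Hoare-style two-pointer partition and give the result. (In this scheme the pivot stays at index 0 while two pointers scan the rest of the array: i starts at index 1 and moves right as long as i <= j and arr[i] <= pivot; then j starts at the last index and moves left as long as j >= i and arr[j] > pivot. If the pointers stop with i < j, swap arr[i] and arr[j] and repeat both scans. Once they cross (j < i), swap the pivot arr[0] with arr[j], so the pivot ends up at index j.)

Hoare-style two-pointer partition with pivot = 17:

Initial array: [17, 1, 16, 19, 30, 16, 13]

Pointers start at i = 1, j = 6.
i stops at index 3 (arr[3]=19 > 17), j stops at index 6 (arr[6]=13 <= 17): swap arr[3] and arr[6], array becomes [17, 1, 16, 13, 30, 16, 19]
i stops at index 4 (arr[4]=30 > 17), j stops at index 5 (arr[5]=16 <= 17): swap arr[4] and arr[5], array becomes [17, 1, 16, 13, 16, 30, 19]
i ends at 5, j ends at 4: the pointers have crossed (j < i), so scanning stops.

Swap pivot arr[0] with arr[4] to place pivot at position 4: [16, 1, 16, 13, 17, 30, 19]
Pivot position: 4

After partitioning with pivot 17, the array becomes [16, 1, 16, 13, 17, 30, 19]. The pivot is placed at index 4. All elements to the left of the pivot are <= 17, and all elements to the right are > 17.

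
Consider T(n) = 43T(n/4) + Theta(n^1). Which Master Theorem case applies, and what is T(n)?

Master Theorem for T(n) = 43T(n/4) + O(n^1):

a = 43, b = 4, c = 1
log_b(a) = log_4(43) = 2.7131

Case 1: c = 1 < log_4(43) = 2.7131
T(n) = O(n^(log_4 43))

For T(n) = 43T(n/4) + O(n^1): log_4(43) = 2.7131. This is Case 1 of the Master Theorem (c < log_b(a), work dominated by leaves), giving O(n^(log_4 43)).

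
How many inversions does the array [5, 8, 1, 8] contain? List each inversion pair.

Finding inversions in [5, 8, 1, 8]:

(0, 2): arr[0]=5 > arr[2]=1
(1, 2): arr[1]=8 > arr[2]=1

Total inversions: 2

The array has 2 inversion(s): (0,2), (1,2). Each pair (i,j) satisfies i < j and arr[i] > arr[j].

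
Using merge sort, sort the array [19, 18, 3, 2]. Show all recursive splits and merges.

Merge sort trace:

Split: [19, 18, 3, 2] -> [19, 18] and [3, 2]
  Split: [19, 18] -> [19] and [18]
  Merge: [19] + [18] -> [18, 19]
  Split: [3, 2] -> [3] and [2]
  Merge: [3] + [2] -> [2, 3]
Merge: [18, 19] + [2, 3] -> [2, 3, 18, 19]

Final sorted array: [2, 3, 18, 19]

The merge sort proceeds by recursively splitting the array and merging sorted halves.
After all merges, the sorted array is [2, 3, 18, 19].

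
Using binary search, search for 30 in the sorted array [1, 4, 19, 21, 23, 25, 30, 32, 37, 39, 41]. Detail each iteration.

Binary search for 30 in [1, 4, 19, 21, 23, 25, 30, 32, 37, 39, 41]:

lo=0, hi=10, mid=5, arr[mid]=25 -> 25 < 30, search right half
lo=6, hi=10, mid=8, arr[mid]=37 -> 37 > 30, search left half
lo=6, hi=7, mid=6, arr[mid]=30 -> Found target at index 6!

Binary search finds 30 at index 6 after 3 comparisons. The search repeatedly halves the search space by comparing with the middle element.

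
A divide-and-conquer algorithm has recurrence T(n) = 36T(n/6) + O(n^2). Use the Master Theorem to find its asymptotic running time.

Master Theorem for T(n) = 36T(n/6) + O(n^2):

a = 36, b = 6, c = 2
log_b(a) = log_6(36) = 2.0000

Case 2: c = 2 = log_6(36) = 2.0000
T(n) = O(n^2 log n) = O(n^2 log n)

For T(n) = 36T(n/6) + O(n^2): log_6(36) = 2.0000. This is Case 2 of the Master Theorem (c = log_b(a), equal work at all levels), giving O(n^2 log n).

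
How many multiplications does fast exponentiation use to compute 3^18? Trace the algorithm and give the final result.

Computing 3^18 by squaring (build up from 3^1; each line after the first costs one multiplication):

3^1 = 3
3^2 = (3^1)^2 = 3^2 = 9
3^4 = (3^2)^2 = 9^2 = 81
3^8 = (3^4)^2 = 81^2 = 6561
3^9 = 3 * 3^8 = 3 * 6561 = 19683
3^18 = (3^9)^2 = 19683^2 = 387420489

Result: 387420489
Multiplications needed: 5 (5 lines after 3^1)

3^18 = 387420489. Using exponentiation by squaring, this requires 5 multiplications. The key idea: if the exponent is even, square the half-power; if odd, multiply by the base once.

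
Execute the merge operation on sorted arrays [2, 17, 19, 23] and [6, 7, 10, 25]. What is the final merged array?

Merging process:

Compare 2 vs 6: take 2 from left. Merged: [2]
Compare 17 vs 6: take 6 from right. Merged: [2, 6]
Compare 17 vs 7: take 7 from right. Merged: [2, 6, 7]
Compare 17 vs 10: take 10 from right. Merged: [2, 6, 7, 10]
Compare 17 vs 25: take 17 from left. Merged: [2, 6, 7, 10, 17]
Compare 19 vs 25: take 19 from left. Merged: [2, 6, 7, 10, 17, 19]
Compare 23 vs 25: take 23 from left. Merged: [2, 6, 7, 10, 17, 19, 23]
Append remaining from right: [25]. Merged: [2, 6, 7, 10, 17, 19, 23, 25]

Final merged array: [2, 6, 7, 10, 17, 19, 23, 25]
Total comparisons: 7

The merged array is [2, 6, 7, 10, 17, 19, 23, 25], requiring 7 comparisons. The merge step runs in O(n) time where n is the total number of elements.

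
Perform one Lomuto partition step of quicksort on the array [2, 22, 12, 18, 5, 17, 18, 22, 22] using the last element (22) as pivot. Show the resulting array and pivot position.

Lomuto partition with pivot = 22:

Initial array: [2, 22, 12, 18, 5, 17, 18, 22, 22]

arr[0]=2 <= 22: swap with position 0, array becomes [2, 22, 12, 18, 5, 17, 18, 22, 22]
arr[1]=22 <= 22: swap with position 1, array becomes [2, 22, 12, 18, 5, 17, 18, 22, 22]
arr[2]=12 <= 22: swap with position 2, array becomes [2, 22, 12, 18, 5, 17, 18, 22, 22]
arr[3]=18 <= 22: swap with position 3, array becomes [2, 22, 12, 18, 5, 17, 18, 22, 22]
arr[4]=5 <= 22: swap with position 4, array becomes [2, 22, 12, 18, 5, 17, 18, 22, 22]
arr[5]=17 <= 22: swap with position 5, array becomes [2, 22, 12, 18, 5, 17, 18, 22, 22]
arr[6]=18 <= 22: swap with position 6, array becomes [2, 22, 12, 18, 5, 17, 18, 22, 22]
arr[7]=22 <= 22: swap with position 7, array becomes [2, 22, 12, 18, 5, 17, 18, 22, 22]

Place pivot at position 8: [2, 22, 12, 18, 5, 17, 18, 22, 22]
Pivot position: 8

After partitioning with pivot 22, the array becomes [2, 22, 12, 18, 5, 17, 18, 22, 22]. The pivot is placed at index 8. All elements to the left of the pivot are <= 22, and all elements to the right are > 22.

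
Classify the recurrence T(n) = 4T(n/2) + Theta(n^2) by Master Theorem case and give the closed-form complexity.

Master Theorem for T(n) = 4T(n/2) + O(n^2):

a = 4, b = 2, c = 2
log_b(a) = log_2(4) = 2.0000

Case 2: c = 2 = log_2(4) = 2.0000
T(n) = O(n^2 log n) = O(n^2 log n)

For T(n) = 4T(n/2) + O(n^2): log_2(4) = 2.0000. This is Case 2 of the Master Theorem (c = log_b(a), equal work at all levels), giving O(n^2 log n).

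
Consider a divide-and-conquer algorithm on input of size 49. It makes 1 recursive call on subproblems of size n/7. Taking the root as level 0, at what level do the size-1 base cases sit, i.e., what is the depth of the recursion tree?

For divide and conquer with division factor 7:

Problem sizes at each level:
Level 0: 49
Level 1: 7
Level 2: 1

The root is level 0 and the size-1 base case is level 2 (the tree spans levels 0 through 2, i.e. 3 levels counting the root), so the depth is the number of divisions: log_7(49) = 2

The recursion tree depth is log_7(49) = 2. At each level, the problem size is divided by 7, so it takes 2 divisions to reduce to a base case of size 1. The algorithm makes 1 recursive call at each level.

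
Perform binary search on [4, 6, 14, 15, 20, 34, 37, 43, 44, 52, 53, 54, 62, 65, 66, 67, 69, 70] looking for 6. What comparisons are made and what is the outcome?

Binary search for 6 in [4, 6, 14, 15, 20, 34, 37, 43, 44, 52, 53, 54, 62, 65, 66, 67, 69, 70]:

lo=0, hi=17, mid=8, arr[mid]=44 -> 44 > 6, search left half
lo=0, hi=7, mid=3, arr[mid]=15 -> 15 > 6, search left half
lo=0, hi=2, mid=1, arr[mid]=6 -> Found target at index 1!

Binary search finds 6 at index 1 after 3 comparisons. The search repeatedly halves the search space by comparing with the middle element.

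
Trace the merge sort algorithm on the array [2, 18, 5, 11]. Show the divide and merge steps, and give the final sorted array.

Merge sort trace:

Split: [2, 18, 5, 11] -> [2, 18] and [5, 11]
  Split: [2, 18] -> [2] and [18]
  Merge: [2] + [18] -> [2, 18]
  Split: [5, 11] -> [5] and [11]
  Merge: [5] + [11] -> [5, 11]
Merge: [2, 18] + [5, 11] -> [2, 5, 11, 18]

Final sorted array: [2, 5, 11, 18]

The merge sort proceeds by recursively splitting the array and merging sorted halves.
After all merges, the sorted array is [2, 5, 11, 18].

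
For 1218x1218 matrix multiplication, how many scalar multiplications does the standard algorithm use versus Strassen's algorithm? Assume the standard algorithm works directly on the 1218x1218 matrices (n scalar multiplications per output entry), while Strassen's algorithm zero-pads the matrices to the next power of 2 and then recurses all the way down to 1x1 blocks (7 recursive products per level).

Matrix multiplication for 1218x1218 matrices:

Strassen's algorithm requires power-of-2 dimensions. Pad 1218x1218 to 2048x2048 (next power of 2).

Standard algorithm: 1218^3 = 1806932232 multiplications
Strassen's algorithm: 7^(log2(2048)) = 7^11 = 1977326743 multiplications
Difference: 1806932232 - 1977326743 = -170394511 (Strassen uses MORE here due to padding overhead — for small or just-over-power-of-2 n, padding can outweigh the per-level savings)

Standard: 1806932232 multiplications (1218^3). Strassen: 1977326743 multiplications (7^11, after padding to 2048x2048). Strassen reduces 8 recursive multiplications to 7 at each level.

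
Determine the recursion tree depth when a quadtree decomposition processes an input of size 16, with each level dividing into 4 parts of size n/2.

For divide and conquer with division factor 2:

Problem sizes at each level:
Level 0: 16
Level 1: 8
Level 2: 4
Level 3: 2
Level 4: 1

The root is level 0 and the size-1 base case is level 4 (the tree spans levels 0 through 4, i.e. 5 levels counting the root), so the depth is the number of divisions: log_2(16) = 4

The recursion tree depth is log_2(16) = 4. At each level, the problem size is divided by 2, so it takes 4 divisions to reduce to a base case of size 1. The algorithm makes 4 recursive calls at each level.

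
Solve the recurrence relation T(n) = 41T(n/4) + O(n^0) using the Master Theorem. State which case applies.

Master Theorem for T(n) = 41T(n/4) + O(n^0):

a = 41, b = 4, c = 0
log_b(a) = log_4(41) = 2.6788

Case 1: c = 0 < log_4(41) = 2.6788
T(n) = O(n^(log_4 41))

For T(n) = 41T(n/4) + O(n^0): log_4(41) = 2.6788. This is Case 1 of the Master Theorem (c < log_b(a), work dominated by leaves), giving O(n^(log_4 41)).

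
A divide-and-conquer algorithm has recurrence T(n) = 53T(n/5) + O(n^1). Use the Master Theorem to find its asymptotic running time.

Master Theorem for T(n) = 53T(n/5) + O(n^1):

a = 53, b = 5, c = 1
log_b(a) = log_5(53) = 2.4669

Case 1: c = 1 < log_5(53) = 2.4669
T(n) = O(n^(log_5 53))

For T(n) = 53T(n/5) + O(n^1): log_5(53) = 2.4669. This is Case 1 of the Master Theorem (c < log_b(a), work dominated by leaves), giving O(n^(log_5 53)).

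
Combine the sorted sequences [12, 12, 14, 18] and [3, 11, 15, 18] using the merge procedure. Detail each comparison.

Merging process:

Compare 12 vs 3: take 3 from right. Merged: [3]
Compare 12 vs 11: take 11 from right. Merged: [3, 11]
Compare 12 vs 15: take 12 from left. Merged: [3, 11, 12]
Compare 12 vs 15: take 12 from left. Merged: [3, 11, 12, 12]
Compare 14 vs 15: take 14 from left. Merged: [3, 11, 12, 12, 14]
Compare 18 vs 15: take 15 from right. Merged: [3, 11, 12, 12, 14, 15]
Compare 18 vs 18: take 18 from left. Merged: [3, 11, 12, 12, 14, 15, 18]
Append remaining from right: [18]. Merged: [3, 11, 12, 12, 14, 15, 18, 18]

Final merged array: [3, 11, 12, 12, 14, 15, 18, 18]
Total comparisons: 7

The merged array is [3, 11, 12, 12, 14, 15, 18, 18], requiring 7 comparisons. The merge step runs in O(n) time where n is the total number of elements.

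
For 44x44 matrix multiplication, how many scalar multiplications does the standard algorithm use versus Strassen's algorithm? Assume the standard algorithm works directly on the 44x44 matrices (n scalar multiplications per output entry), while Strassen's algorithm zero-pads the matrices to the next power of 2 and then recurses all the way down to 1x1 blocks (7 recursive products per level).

Matrix multiplication for 44x44 matrices:

Strassen's algorithm requires power-of-2 dimensions. Pad 44x44 to 64x64 (next power of 2).

Standard algorithm: 44^3 = 85184 multiplications
Strassen's algorithm: 7^(log2(64)) = 7^6 = 117649 multiplications
Difference: 85184 - 117649 = -32465 (Strassen uses MORE here due to padding overhead — for small or just-over-power-of-2 n, padding can outweigh the per-level savings)

Standard: 85184 multiplications (44^3). Strassen: 117649 multiplications (7^6, after padding to 64x64). Strassen reduces 8 recursive multiplications to 7 at each level.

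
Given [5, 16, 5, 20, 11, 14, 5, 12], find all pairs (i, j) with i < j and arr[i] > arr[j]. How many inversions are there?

Finding inversions in [5, 16, 5, 20, 11, 14, 5, 12]:

(1, 2): arr[1]=16 > arr[2]=5
(1, 4): arr[1]=16 > arr[4]=11
(1, 5): arr[1]=16 > arr[5]=14
(1, 6): arr[1]=16 > arr[6]=5
(1, 7): arr[1]=16 > arr[7]=12
(3, 4): arr[3]=20 > arr[4]=11
(3, 5): arr[3]=20 > arr[5]=14
(3, 6): arr[3]=20 > arr[6]=5
(3, 7): arr[3]=20 > arr[7]=12
(4, 6): arr[4]=11 > arr[6]=5
(5, 6): arr[5]=14 > arr[6]=5
(5, 7): arr[5]=14 > arr[7]=12

Total inversions: 12

The array has 12 inversion(s): (1,2), (1,4), (1,5), (1,6), (1,7), (3,4), (3,5), (3,6), (3,7), (4,6), (5,6), (5,7). Each pair (i,j) satisfies i < j and arr[i] > arr[j].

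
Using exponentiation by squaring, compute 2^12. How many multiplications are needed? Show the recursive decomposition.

Computing 2^12 by squaring (build up from 2^1; each line after the first costs one multiplication):

2^1 = 2
2^2 = (2^1)^2 = 2^2 = 4
2^3 = 2 * 2^2 = 2 * 4 = 8
2^6 = (2^3)^2 = 8^2 = 64
2^12 = (2^6)^2 = 64^2 = 4096

Result: 4096
Multiplications needed: 4 (4 lines after 2^1)

2^12 = 4096. Using exponentiation by squaring, this requires 4 multiplications. The key idea: if the exponent is even, square the half-power; if odd, multiply by the base once.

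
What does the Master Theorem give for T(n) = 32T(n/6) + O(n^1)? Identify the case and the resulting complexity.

Master Theorem for T(n) = 32T(n/6) + O(n^1):

a = 32, b = 6, c = 1
log_b(a) = log_6(32) = 1.9343

Case 1: c = 1 < log_6(32) = 1.9343
T(n) = O(n^(log_6 32))

For T(n) = 32T(n/6) + O(n^1): log_6(32) = 1.9343. This is Case 1 of the Master Theorem (c < log_b(a), work dominated by leaves), giving O(n^(log_6 32)).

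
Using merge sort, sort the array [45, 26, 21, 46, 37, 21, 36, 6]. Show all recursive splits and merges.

Merge sort trace:

Split: [45, 26, 21, 46, 37, 21, 36, 6] -> [45, 26, 21, 46] and [37, 21, 36, 6]
  Split: [45, 26, 21, 46] -> [45, 26] and [21, 46]
    Split: [45, 26] -> [45] and [26]
    Merge: [45] + [26] -> [26, 45]
    Split: [21, 46] -> [21] and [46]
    Merge: [21] + [46] -> [21, 46]
  Merge: [26, 45] + [21, 46] -> [21, 26, 45, 46]
  Split: [37, 21, 36, 6] -> [37, 21] and [36, 6]
    Split: [37, 21] -> [37] and [21]
    Merge: [37] + [21] -> [21, 37]
    Split: [36, 6] -> [36] and [6]
    Merge: [36] + [6] -> [6, 36]
  Merge: [21, 37] + [6, 36] -> [6, 21, 36, 37]
Merge: [21, 26, 45, 46] + [6, 21, 36, 37] -> [6, 21, 21, 26, 36, 37, 45, 46]

Final sorted array: [6, 21, 21, 26, 36, 37, 45, 46]

The merge sort proceeds by recursively splitting the array and merging sorted halves.
After all merges, the sorted array is [6, 21, 21, 26, 36, 37, 45, 46].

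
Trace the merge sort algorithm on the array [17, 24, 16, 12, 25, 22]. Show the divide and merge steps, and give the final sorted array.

Merge sort trace:

Split: [17, 24, 16, 12, 25, 22] -> [17, 24, 16] and [12, 25, 22]
  Split: [17, 24, 16] -> [17] and [24, 16]
    Split: [24, 16] -> [24] and [16]
    Merge: [24] + [16] -> [16, 24]
  Merge: [17] + [16, 24] -> [16, 17, 24]
  Split: [12, 25, 22] -> [12] and [25, 22]
    Split: [25, 22] -> [25] and [22]
    Merge: [25] + [22] -> [22, 25]
  Merge: [12] + [22, 25] -> [12, 22, 25]
Merge: [16, 17, 24] + [12, 22, 25] -> [12, 16, 17, 22, 24, 25]

Final sorted array: [12, 16, 17, 22, 24, 25]

The merge sort proceeds by recursively splitting the array and merging sorted halves.
After all merges, the sorted array is [12, 16, 17, 22, 24, 25].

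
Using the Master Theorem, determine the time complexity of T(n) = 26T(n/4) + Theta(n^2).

Master Theorem for T(n) = 26T(n/4) + O(n^2):

a = 26, b = 4, c = 2
log_b(a) = log_4(26) = 2.3502

Case 1: c = 2 < log_4(26) = 2.3502
T(n) = O(n^(log_4 26))

For T(n) = 26T(n/4) + O(n^2): log_4(26) = 2.3502. This is Case 1 of the Master Theorem (c < log_b(a), work dominated by leaves), giving O(n^(log_4 26)).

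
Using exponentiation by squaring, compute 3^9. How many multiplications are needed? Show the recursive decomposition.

Computing 3^9 by squaring (build up from 3^1; each line after the first costs one multiplication):

3^1 = 3
3^2 = (3^1)^2 = 3^2 = 9
3^4 = (3^2)^2 = 9^2 = 81
3^8 = (3^4)^2 = 81^2 = 6561
3^9 = 3 * 3^8 = 3 * 6561 = 19683

Result: 19683
Multiplications needed: 4 (4 lines after 3^1)

3^9 = 19683. Using exponentiation by squaring, this requires 4 multiplications. The key idea: if the exponent is even, square the half-power; if odd, multiply by the base once.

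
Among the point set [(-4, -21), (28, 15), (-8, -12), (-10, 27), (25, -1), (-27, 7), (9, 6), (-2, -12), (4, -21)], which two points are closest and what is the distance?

Computing all pairwise distances among 9 points:

d((-4, -21), (28, 15)) = 48.1664
d((-4, -21), (-8, -12)) = 9.8489
d((-4, -21), (-10, 27)) = 48.3735
d((-4, -21), (25, -1)) = 35.2278
d((-4, -21), (-27, 7)) = 36.2353
d((-4, -21), (9, 6)) = 29.9666
d((-4, -21), (-2, -12)) = 9.2195
d((-4, -21), (4, -21)) = 8.0
d((28, 15), (-8, -12)) = 45.0
d((28, 15), (-10, 27)) = 39.8497
d((28, 15), (25, -1)) = 16.2788
d((28, 15), (-27, 7)) = 55.5788
d((28, 15), (9, 6)) = 21.0238
d((28, 15), (-2, -12)) = 40.3609
d((28, 15), (4, -21)) = 43.2666
d((-8, -12), (-10, 27)) = 39.0512
d((-8, -12), (25, -1)) = 34.7851
d((-8, -12), (-27, 7)) = 26.8701
d((-8, -12), (9, 6)) = 24.7588
d((-8, -12), (-2, -12)) = 6.0 <-- minimum
d((-8, -12), (4, -21)) = 15.0
d((-10, 27), (25, -1)) = 44.8219
d((-10, 27), (-27, 7)) = 26.2488
d((-10, 27), (9, 6)) = 28.3196
d((-10, 27), (-2, -12)) = 39.8121
d((-10, 27), (4, -21)) = 50.0
d((25, -1), (-27, 7)) = 52.6118
d((25, -1), (9, 6)) = 17.4642
d((25, -1), (-2, -12)) = 29.1548
d((25, -1), (4, -21)) = 29.0
d((-27, 7), (9, 6)) = 36.0139
d((-27, 7), (-2, -12)) = 31.4006
d((-27, 7), (4, -21)) = 41.7732
d((9, 6), (-2, -12)) = 21.095
d((9, 6), (4, -21)) = 27.4591
d((-2, -12), (4, -21)) = 10.8167

Closest pair: (-8, -12) and (-2, -12) with distance 6.0

The closest pair is (-8, -12) and (-2, -12) with Euclidean distance 6.0. For 9 points, brute-force pairwise comparison is shown above. For large n, the divide-and-conquer algorithm (sort by x, recurse on halves, check the dividing strip) achieves O(n log n).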